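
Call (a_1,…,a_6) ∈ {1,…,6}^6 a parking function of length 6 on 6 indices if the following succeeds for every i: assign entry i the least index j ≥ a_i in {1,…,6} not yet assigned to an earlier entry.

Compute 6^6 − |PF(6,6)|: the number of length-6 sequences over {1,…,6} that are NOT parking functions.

29849

|PF(6,6)| = 1·7^5 = 1 · 16807 = 16807 (Pollak)
E.g. (2,6,5,2,6,6) → sorted (2,2,5,6,6,6): b_1=2>1, not a PF.
6^6 − 16807 = 46656 − 16807 = 29849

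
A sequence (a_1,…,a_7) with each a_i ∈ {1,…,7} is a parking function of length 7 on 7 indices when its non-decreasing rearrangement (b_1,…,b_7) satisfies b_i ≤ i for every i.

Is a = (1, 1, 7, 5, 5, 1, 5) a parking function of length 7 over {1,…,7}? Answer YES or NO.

Rearranged: b = (1, 1, 1, 5, 5, 5, 7).
  b_1=1 ≤ 1
  b_2=1 ≤ 2
  b_3=1 ≤ 3
  b_4=5 > 4
  fails at i=4 ⇒ NO

NO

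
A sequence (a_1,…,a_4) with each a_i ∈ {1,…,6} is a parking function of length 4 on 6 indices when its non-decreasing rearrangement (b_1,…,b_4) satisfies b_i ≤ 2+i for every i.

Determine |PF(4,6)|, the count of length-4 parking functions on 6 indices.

1029

#PF = (7−4)·7^(4−1) = 3·343 = 1029
Example (2,5,6,1) → sorted (1,2,5,6): b_i ≤ 2+i ∀i, a PF.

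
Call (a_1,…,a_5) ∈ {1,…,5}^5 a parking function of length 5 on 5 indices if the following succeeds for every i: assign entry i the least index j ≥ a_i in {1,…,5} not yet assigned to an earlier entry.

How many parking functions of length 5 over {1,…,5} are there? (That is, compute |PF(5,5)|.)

1296

|PF| = (6−5)·6^(5−1) = 1 · 1296 = 1296 (Pollak)
Example (1,1,2,4,1) → sorted (1,1,1,2,4): b_i ≤ i ∀i, a PF.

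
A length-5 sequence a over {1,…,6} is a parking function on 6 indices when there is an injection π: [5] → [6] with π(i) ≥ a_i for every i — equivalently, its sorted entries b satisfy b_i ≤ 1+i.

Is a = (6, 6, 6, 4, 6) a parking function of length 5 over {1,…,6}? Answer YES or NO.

Order a: b = (4, 6, 6, 6, 6).
  b_1=4 > 2
  fails at i=1 ⇒ NO

NO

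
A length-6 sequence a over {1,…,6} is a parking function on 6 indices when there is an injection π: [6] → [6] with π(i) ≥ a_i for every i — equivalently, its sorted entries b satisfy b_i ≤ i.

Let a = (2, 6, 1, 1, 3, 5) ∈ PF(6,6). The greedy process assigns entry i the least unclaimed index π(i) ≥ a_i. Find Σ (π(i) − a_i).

3

Σπ = 21 ({1..6} each once); Σa = 2+6+1+1+3+5 = 18; disp = 21−18 = 3.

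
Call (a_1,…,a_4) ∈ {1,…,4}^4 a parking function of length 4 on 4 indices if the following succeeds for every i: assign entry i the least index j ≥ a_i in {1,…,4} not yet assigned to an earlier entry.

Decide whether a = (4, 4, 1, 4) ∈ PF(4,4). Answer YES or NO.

NO

Sorted: b = (1, 4, 4, 4).
  b_1=1 ≤ 1
  b_2=4 > 2
  fails at i=2 ⇒ NO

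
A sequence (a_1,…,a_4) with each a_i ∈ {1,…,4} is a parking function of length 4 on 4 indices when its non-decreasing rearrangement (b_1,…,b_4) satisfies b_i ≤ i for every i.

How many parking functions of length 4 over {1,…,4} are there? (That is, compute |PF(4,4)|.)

125

|PF(4,4)| = (4−4+1)·(4+1)^(4−1) = 1×125 = 125 (Pollak)
Check (2,1,4,1) → sorted (1,1,2,4): b_i ≤ i ∀i, a PF.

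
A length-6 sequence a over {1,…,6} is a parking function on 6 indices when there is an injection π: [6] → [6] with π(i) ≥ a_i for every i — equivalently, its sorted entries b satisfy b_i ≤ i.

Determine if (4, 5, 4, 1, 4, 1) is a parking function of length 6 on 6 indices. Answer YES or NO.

Sorted: b = (1, 1, 4, 4, 4, 5).
  b_1=1 ≤ 1
  b_2=1 ≤ 2
  b_3=4 > 3
  fails at i=3 ⇒ NO

NO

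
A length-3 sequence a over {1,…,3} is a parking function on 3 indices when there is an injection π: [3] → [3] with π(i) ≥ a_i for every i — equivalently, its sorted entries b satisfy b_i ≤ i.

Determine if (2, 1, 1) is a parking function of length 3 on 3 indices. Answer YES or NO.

Order a: b = (1, 1, 2).
  b_1=1 ≤ 1
  b_2=1 ≤ 2
  b_3=2 ≤ 3
All bounds hold ⇒ YES

YES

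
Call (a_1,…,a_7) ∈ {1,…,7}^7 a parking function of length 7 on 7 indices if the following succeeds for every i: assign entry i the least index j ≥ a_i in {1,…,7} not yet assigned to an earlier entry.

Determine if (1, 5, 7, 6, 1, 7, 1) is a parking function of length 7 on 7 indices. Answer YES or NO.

NO

Sorted: b = (1, 1, 1, 5, 6, 7, 7).
  b_1=1 ≤ 1
  b_2=1 ≤ 2
  b_3=1 ≤ 3
  b_4=5 > 4
  fails at i=4 ⇒ NO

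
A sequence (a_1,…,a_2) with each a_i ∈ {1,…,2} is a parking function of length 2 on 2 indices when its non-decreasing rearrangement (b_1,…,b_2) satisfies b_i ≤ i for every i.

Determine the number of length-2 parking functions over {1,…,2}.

#PF = (2−2+1)·(2+1)^(2−1) = 1·3 = 3 (Pollak)
One tuple (2,1) → sorted (1,2): b_i ≤ i ∀i, a PF.

3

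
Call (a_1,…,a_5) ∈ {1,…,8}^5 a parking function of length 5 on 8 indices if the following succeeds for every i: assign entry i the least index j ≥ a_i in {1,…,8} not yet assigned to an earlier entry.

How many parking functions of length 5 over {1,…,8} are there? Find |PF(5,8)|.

|PF(5,8)| = 4·9^4 = 4·6561 = 26244 (Pollak)
E.g. (2,8,7,4,2) → sorted (2,2,4,7,8): b_i ≤ 3+i ∀i, a PF.

26244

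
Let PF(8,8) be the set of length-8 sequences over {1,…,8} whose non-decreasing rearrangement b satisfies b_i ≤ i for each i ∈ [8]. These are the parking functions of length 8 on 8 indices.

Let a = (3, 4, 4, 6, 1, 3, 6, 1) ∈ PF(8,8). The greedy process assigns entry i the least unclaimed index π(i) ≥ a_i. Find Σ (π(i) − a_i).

Σπ(i) = 1+…+8 = 36; Σa = 3+4+4+6+1+3+6+1 = 28; disp = 36−28 = 8.

8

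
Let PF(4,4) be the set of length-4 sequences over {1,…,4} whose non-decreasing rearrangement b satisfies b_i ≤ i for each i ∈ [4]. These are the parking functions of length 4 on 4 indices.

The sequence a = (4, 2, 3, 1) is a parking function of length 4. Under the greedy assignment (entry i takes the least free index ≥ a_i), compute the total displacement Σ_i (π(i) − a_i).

0

Σπ = 4·5/2 = 10 (π permutes [4]); Σa = 4+2+3+1 = 10; disp = 10−10 = 0.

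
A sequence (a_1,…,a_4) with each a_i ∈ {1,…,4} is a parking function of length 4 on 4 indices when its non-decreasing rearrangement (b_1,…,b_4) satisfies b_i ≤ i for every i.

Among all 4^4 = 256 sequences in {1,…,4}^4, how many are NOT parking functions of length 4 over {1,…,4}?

131

|PF(4,4)| = (5−4)·5^(4−1) = 1×125 = 125 [KW]
Example (2,4,4,4) → sorted (2,4,4,4): b_1=2>1, not a PF.
Total 256; non-PF = 256−125 = 131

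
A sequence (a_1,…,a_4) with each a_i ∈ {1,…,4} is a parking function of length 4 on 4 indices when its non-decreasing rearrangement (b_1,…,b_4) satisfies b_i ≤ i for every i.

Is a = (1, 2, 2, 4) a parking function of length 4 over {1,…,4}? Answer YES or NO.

YES

Order a: b = (1, 2, 2, 4).
  b_1=1 ≤ 1
  b_2=2 ≤ 2
  b_3=2 ≤ 3
  b_4=4 ≤ 4
All bounds hold ⇒ YES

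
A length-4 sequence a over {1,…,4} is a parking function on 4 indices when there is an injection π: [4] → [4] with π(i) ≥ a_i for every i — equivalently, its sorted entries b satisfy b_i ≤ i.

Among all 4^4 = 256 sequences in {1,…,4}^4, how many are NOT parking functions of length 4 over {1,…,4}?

131

#PF = (5−4)·5^(4−1) = 1 · 125 = 125
One tuple (3,3,3,4) → sorted (3,3,3,4): b_1=3>1, not a PF.
So 256 − 125 = 131 fail.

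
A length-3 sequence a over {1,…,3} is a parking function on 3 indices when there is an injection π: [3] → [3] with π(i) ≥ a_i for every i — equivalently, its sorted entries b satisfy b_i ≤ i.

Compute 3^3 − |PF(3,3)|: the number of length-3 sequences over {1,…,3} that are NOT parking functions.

11

#PF = 1·4^2 = 1 · 16 = 16 [KW]
Example (2,3,3) → sorted (2,3,3): b_1=2>1, not a PF.
Total 27; non-PF = 27−16 = 11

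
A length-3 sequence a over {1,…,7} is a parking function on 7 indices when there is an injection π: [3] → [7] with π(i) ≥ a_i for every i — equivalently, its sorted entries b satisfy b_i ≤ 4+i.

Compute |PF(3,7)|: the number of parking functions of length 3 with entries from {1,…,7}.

320

#PF = 5·8^2 = 5 · 64 = 320 (Konheim–Weiss)
Example (5,4,3) → sorted (3,4,5): b_i ≤ 4+i ∀i, a PF.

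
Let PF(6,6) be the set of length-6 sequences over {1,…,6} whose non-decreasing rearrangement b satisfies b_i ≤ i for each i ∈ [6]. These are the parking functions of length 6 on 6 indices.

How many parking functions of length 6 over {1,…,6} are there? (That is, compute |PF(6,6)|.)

16807

|PF| = (7−6)·7^(6−1) = 1×16807 = 16807 (Konheim–Weiss)
E.g. (4,1,2,1,1,4) → sorted (1,1,1,2,4,4): b_i ≤ i ∀i, a PF.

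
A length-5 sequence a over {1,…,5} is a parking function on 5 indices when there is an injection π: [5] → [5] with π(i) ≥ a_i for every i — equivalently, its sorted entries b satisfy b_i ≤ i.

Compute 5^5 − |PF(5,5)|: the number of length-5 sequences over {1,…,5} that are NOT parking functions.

1829

#PF = 1·6^4 = 1·1296 = 1296 (Pollak)
Example (4,4,4,4,3) → sorted (3,4,4,4,4): b_1=3>1, not a PF.
So 3125 − 1296 = 1829 fail.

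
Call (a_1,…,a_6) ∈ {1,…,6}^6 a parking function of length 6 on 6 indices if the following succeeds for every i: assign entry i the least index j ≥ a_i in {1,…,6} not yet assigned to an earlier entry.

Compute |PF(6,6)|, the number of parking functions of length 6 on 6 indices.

|PF| = (6+1−6)·(6+1)^{6−1} = 1 · 16807 = 16807
Check (5,3,3,1,2,1) → sorted (1,1,2,3,3,5): b_i ≤ i ∀i, a PF.

16807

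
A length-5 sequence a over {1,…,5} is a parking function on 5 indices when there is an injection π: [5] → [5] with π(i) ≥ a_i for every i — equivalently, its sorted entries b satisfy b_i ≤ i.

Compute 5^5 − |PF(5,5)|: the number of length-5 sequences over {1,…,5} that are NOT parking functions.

1829

#PF = 1·6^4 = 1·1296 = 1296
E.g. (4,5,3,2,5) → sorted (2,3,4,5,5): b_1=2>1, not a PF.
Total 3125; non-PF = 3125−1296 = 1829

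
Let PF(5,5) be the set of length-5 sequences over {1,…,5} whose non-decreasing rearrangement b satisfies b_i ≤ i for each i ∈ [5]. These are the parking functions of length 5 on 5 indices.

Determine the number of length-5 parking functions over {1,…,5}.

|PF(5,5)| = (6−5)·6^(5−1) = 1×1296 = 1296 [KW]
E.g. (2,4,3,1,1) → sorted (1,1,2,3,4): b_i ≤ i ∀i, a PF.

1296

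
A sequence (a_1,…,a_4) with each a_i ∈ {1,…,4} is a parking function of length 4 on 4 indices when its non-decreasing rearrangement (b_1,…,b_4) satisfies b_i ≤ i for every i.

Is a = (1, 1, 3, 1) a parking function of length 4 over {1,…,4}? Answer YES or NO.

Order a: b = (1, 1, 1, 3).
  b_1=1 ≤ 1
  b_2=1 ≤ 2
  b_3=1 ≤ 3
  b_4=3 ≤ 4
All bounds hold ⇒ YES

YES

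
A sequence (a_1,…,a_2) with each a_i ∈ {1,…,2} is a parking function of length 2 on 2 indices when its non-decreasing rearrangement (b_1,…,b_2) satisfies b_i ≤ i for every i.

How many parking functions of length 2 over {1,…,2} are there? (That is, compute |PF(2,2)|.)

3

|PF| = (3−2)·3^(2−1) = 1 · 3 = 3
One tuple (1,1) → sorted (1,1): b_i ≤ i ∀i, a PF.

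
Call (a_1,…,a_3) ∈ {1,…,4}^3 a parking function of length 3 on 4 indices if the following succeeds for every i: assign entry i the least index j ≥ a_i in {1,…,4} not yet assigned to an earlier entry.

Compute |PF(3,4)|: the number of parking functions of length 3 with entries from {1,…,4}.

50

#PF = 2·5^2 = 2×25 = 50 (Pollak)
E.g. (1,3,4) → sorted (1,3,4): b_i ≤ 1+i ∀i, a PF.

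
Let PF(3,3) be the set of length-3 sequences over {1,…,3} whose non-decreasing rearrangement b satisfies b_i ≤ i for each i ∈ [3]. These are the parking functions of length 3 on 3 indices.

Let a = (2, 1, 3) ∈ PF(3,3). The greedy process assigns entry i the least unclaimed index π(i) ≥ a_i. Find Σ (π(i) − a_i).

Σπ = 6 ({1..3} each once); Σa = 2+1+3 = 6; disp = 6−6 = 0.

0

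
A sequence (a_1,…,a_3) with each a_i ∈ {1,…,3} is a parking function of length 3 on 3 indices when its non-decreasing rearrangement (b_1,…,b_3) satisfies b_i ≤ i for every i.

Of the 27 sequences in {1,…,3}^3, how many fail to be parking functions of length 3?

11

|PF| = (3−3+1)·(3+1)^(3−1) = 1 · 16 = 16 [KW]
Example (3,3,2) → sorted (2,3,3): b_1=2>1, not a PF.
3^3 − 16 = 27 − 16 = 11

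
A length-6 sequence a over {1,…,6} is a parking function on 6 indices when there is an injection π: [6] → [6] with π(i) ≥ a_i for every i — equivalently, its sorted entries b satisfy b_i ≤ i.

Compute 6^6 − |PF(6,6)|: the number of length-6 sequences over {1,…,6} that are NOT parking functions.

#PF = 1·7^5 = 1×16807 = 16807 (Konheim–Weiss)
One tuple (6,3,3,6,5,1) → sorted (1,3,3,5,6,6): b_2=3>2, not a PF.
6^6 − 16807 = 46656 − 16807 = 29849

29849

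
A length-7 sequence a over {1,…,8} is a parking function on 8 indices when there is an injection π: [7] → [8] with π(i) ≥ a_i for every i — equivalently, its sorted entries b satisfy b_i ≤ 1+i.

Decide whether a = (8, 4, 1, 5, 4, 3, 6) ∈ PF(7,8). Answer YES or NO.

YES

Rearranged: b = (1, 3, 4, 4, 5, 6, 8).
  b_1=1 ≤ 2
  b_2=3 ≤ 3
  b_3=4 ≤ 4
  b_4=4 ≤ 5
  b_5=5 ≤ 6
  b_6=6 ≤ 7
  b_7=8 ≤ 8
All bounds hold ⇒ YES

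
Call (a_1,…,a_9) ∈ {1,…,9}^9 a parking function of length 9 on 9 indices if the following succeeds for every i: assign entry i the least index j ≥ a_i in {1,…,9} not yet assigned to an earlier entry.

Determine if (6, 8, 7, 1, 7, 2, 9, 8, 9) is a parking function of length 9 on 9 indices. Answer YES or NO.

NO

Order a: b = (1, 2, 6, 7, 7, 8, 8, 9, 9).
  b_1=1 ≤ 1
  b_2=2 ≤ 2
  b_3=6 > 3
  fails at i=3 ⇒ NO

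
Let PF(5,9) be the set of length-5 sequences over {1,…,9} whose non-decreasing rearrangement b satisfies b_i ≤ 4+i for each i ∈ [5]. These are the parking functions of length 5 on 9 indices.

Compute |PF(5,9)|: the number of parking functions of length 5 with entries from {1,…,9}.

|PF(5,9)| = (9+1−5)·(9+1)^{5−1} = 5×10000 = 50000 [KW]
E.g. (6,4,5,4,9) → sorted (4,4,5,6,9): b_i ≤ 4+i ∀i, a PF.

50000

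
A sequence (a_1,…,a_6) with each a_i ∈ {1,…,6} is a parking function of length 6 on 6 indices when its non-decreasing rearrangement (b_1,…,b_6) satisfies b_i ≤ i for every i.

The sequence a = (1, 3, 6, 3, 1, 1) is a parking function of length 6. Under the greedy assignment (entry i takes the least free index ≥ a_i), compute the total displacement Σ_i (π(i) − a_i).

6

Σπ = 6·7/2 = 21 (π permutes [6]); Σa = 1+3+6+3+1+1 = 15; disp = 21−15 = 6.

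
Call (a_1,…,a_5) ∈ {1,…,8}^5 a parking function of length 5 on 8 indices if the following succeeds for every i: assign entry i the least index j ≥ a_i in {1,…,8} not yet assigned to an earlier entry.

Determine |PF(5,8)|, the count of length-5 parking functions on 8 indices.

26244

Count = (9−5)·9^(5−1) = 4 · 6561 = 26244 (Pollak)
Example (8,2,6,5,3) → sorted (2,3,5,6,8): b_i ≤ 3+i ∀i, a PF.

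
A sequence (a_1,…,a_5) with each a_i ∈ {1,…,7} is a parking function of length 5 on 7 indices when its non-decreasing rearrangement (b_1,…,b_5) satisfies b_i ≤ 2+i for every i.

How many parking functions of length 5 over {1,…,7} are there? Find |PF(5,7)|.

12288

|PF| = (7+1−5)·(7+1)^{5−1} = 3·4096 = 12288 (Pollak)
E.g. (4,3,4,1,6) → sorted (1,3,4,4,6): b_i ≤ 2+i ∀i, a PF.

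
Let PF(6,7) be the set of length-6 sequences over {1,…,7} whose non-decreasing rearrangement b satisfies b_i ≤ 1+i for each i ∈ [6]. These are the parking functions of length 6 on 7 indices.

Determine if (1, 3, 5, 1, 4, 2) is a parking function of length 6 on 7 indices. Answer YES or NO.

Sorted: b = (1, 1, 2, 3, 4, 5).
  b_1=1 ≤ 2
  b_2=1 ≤ 3
  b_3=2 ≤ 4
  b_4=3 ≤ 5
  b_5=4 ≤ 6
  b_6=5 ≤ 7
All bounds hold ⇒ YES

YES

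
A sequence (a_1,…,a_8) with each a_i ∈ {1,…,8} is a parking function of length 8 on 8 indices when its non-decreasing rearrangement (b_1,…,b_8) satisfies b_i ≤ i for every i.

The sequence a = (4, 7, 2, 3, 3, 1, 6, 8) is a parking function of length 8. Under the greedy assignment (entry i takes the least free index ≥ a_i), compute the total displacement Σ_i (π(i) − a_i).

Σπ = 36 ({1..8} each once); Σa = 4+7+2+3+3+1+6+8 = 34; disp = 36−34 = 2.

2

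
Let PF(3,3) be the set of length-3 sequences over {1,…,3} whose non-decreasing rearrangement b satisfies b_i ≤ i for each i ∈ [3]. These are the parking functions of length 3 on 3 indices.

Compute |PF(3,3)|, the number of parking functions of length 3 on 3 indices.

#PF = (4−3)·4^(3−1) = 1×16 = 16 (Konheim–Weiss)
E.g. (1,3,1) → sorted (1,1,3): b_i ≤ i ∀i, a PF.

16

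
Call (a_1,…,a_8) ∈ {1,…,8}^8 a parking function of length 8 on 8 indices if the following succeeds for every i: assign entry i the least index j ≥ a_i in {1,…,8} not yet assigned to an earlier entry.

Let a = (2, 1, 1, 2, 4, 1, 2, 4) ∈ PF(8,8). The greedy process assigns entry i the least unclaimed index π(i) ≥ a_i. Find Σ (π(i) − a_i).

Σπ(i) = 1+…+8 = 36; Σa = 2+1+1+2+4+1+2+4 = 17; disp = 36−17 = 19.

19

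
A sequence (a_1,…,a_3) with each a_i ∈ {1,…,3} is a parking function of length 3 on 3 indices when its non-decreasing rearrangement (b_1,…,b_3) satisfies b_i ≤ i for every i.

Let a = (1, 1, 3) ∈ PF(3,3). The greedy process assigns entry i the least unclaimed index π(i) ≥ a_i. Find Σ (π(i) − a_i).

1

Σπ(i) = 1+…+3 = 6; Σa = 1+1+3 = 5; disp = 6−5 = 1.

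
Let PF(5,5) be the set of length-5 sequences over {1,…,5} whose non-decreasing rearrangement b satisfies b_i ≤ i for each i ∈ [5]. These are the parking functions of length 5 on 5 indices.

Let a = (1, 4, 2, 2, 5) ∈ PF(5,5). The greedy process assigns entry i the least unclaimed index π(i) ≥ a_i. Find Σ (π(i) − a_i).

1

Σπ = 15 ({1..5} each once); Σa = 1+4+2+2+5 = 14; disp = 15−14 = 1.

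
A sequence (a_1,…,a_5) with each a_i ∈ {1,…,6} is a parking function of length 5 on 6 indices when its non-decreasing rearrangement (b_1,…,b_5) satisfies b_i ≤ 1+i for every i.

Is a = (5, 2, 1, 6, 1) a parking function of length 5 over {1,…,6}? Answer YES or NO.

YES

Order a: b = (1, 1, 2, 5, 6).
  b_1=1 ≤ 2
  b_2=1 ≤ 3
  b_3=2 ≤ 4
  b_4=5 ≤ 5
  b_5=6 ≤ 6
All bounds hold ⇒ YES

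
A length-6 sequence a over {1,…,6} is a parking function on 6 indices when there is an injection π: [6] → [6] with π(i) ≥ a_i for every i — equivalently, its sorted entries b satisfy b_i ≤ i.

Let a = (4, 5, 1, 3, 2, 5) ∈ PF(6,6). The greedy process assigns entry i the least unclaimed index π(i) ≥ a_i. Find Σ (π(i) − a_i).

Σπ = 21 ({1..6} each once); Σa = 4+5+1+3+2+5 = 20; disp = 21−20 = 1.

1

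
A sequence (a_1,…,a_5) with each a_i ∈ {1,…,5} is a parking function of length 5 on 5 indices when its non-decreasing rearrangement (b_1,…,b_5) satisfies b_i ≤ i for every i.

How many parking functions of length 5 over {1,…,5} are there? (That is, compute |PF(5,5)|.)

|PF(5,5)| = (6−5)·6^(5−1) = 1·1296 = 1296
Example (4,1,2,2,2) → sorted (1,2,2,2,4): b_i ≤ i ∀i, a PF.

1296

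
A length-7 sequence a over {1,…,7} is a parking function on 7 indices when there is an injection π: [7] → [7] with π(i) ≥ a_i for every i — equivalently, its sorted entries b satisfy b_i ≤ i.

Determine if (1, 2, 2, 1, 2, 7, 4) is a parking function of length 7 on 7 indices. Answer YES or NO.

YES

Sorted: b = (1, 1, 2, 2, 2, 4, 7).
  b_1=1 ≤ 1
  b_2=1 ≤ 2
  b_3=2 ≤ 3
  b_4=2 ≤ 4
  b_5=2 ≤ 5
  b_6=4 ≤ 6
  b_7=7 ≤ 7
All bounds hold ⇒ YES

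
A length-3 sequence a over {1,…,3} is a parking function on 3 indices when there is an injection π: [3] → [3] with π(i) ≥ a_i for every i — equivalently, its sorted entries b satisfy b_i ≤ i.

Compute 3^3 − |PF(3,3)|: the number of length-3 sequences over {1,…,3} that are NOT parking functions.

11

|PF| = (4−3)·4^(3−1) = 1×16 = 16 (Pollak)
Example (3,3,2) → sorted (2,3,3): b_1=2>1, not a PF.
Total 27; non-PF = 27−16 = 11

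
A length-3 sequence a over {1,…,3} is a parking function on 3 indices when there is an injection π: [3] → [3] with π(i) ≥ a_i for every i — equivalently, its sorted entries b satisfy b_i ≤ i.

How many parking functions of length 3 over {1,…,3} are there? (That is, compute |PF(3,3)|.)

16

|PF(3,3)| = (3−3+1)·(3+1)^(3−1) = 1·16 = 16 [KW]
E.g. (3,1,2) → sorted (1,2,3): b_i ≤ i ∀i, a PF.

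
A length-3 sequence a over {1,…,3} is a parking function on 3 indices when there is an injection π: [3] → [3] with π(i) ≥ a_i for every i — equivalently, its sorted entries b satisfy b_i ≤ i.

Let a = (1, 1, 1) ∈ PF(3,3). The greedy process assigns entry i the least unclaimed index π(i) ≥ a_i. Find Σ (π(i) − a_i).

3

Σπ = 3·4/2 = 6 (π permutes [3]); Σa = 1+1+1 = 3; disp = 6−3 = 3.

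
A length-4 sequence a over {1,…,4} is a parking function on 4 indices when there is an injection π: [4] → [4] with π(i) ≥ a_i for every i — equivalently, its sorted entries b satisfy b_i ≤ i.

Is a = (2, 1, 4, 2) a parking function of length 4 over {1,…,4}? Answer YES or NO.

Sorted: b = (1, 2, 2, 4).
  b_1=1 ≤ 1
  b_2=2 ≤ 2
  b_3=2 ≤ 3
  b_4=4 ≤ 4
All bounds hold ⇒ YES

YES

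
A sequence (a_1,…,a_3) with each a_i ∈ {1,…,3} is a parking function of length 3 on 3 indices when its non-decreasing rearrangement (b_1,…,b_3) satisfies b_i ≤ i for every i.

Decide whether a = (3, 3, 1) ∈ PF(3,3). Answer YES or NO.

NO

Rearranged: b = (1, 3, 3).
  b_1=1 ≤ 1
  b_2=3 > 2
  fails at i=2 ⇒ NO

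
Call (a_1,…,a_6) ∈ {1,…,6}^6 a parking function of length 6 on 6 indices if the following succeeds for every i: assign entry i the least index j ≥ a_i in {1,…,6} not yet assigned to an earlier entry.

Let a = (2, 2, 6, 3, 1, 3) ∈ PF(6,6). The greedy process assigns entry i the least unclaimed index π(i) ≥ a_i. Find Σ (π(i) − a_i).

4

Σπ(i) = 1+…+6 = 21; Σa = 2+2+6+3+1+3 = 17; disp = 21−17 = 4.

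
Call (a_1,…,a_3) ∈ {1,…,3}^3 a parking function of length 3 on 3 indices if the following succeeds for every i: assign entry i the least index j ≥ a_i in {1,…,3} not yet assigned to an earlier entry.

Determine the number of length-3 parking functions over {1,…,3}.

16

|PF(3,3)| = (3−3+1)·(3+1)^(3−1) = 1 · 16 = 16 (Pollak)
Example (1,1,2) → sorted (1,1,2): b_i ≤ i ∀i, a PF.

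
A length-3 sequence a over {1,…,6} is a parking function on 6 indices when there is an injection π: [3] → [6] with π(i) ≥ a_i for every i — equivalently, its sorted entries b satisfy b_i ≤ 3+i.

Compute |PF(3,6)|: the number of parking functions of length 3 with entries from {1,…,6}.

Count = 4·7^2 = 4·49 = 196
Check (5,2,2) → sorted (2,2,5): b_i ≤ 3+i ∀i, a PF.

196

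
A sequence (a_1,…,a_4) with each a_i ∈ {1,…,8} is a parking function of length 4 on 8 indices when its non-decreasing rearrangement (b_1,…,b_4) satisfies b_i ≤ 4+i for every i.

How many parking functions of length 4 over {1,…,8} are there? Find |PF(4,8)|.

|PF(4,8)| = (9−4)·9^(4−1) = 5×729 = 3645 [KW]
Example (5,8,7,1) → sorted (1,5,7,8): b_i ≤ 4+i ∀i, a PF.

3645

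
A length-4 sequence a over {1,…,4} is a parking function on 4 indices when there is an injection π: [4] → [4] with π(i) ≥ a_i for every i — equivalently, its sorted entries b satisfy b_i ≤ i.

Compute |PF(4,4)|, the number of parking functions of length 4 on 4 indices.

125

|PF(4,4)| = (4+1−4)·(4+1)^{4−1} = 1×125 = 125 [KW]
Example (1,1,1,1) → sorted (1,1,1,1): b_i ≤ i ∀i, a PF.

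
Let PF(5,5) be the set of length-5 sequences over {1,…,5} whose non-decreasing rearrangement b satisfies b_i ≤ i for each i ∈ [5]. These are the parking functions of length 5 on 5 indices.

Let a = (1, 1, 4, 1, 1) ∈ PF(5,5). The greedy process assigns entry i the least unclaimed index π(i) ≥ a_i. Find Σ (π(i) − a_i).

Σπ = 5·6/2 = 15 (π permutes [5]); Σa = 1+1+4+1+1 = 8; disp = 15−8 = 7.

7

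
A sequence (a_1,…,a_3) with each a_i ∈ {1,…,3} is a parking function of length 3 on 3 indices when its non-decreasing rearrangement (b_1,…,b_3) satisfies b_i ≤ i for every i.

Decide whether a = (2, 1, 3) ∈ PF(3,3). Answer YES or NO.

YES

Order a: b = (1, 2, 3).
  b_1=1 ≤ 1
  b_2=2 ≤ 2
  b_3=3 ≤ 3
All bounds hold ⇒ YES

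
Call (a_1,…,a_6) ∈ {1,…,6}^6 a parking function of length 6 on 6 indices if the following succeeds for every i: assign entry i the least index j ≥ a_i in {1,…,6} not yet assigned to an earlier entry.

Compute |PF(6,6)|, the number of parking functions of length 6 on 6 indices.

|PF(6,6)| = (7−6)·7^(6−1) = 1 · 16807 = 16807 (Pollak)
Check (2,5,2,5,1,4) → sorted (1,2,2,4,5,5): b_i ≤ i ∀i, a PF.

16807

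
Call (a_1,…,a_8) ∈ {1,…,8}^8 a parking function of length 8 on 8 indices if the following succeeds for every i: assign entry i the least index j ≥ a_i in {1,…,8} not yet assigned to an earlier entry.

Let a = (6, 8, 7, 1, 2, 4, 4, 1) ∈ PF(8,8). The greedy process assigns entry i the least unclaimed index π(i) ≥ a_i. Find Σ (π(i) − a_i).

3

Σπ(i) = 1+…+8 = 36; Σa = 6+8+7+1+2+4+4+1 = 33; disp = 36−33 = 3.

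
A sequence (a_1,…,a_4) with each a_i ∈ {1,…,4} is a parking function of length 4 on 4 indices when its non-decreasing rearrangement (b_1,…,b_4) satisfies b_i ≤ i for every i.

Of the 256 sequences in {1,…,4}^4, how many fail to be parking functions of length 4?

131

Count = (5−4)·5^(4−1) = 1×125 = 125
Check (4,3,4,1) → sorted (1,3,4,4): b_2=3>2, not a PF.
So 256 − 125 = 131 fail.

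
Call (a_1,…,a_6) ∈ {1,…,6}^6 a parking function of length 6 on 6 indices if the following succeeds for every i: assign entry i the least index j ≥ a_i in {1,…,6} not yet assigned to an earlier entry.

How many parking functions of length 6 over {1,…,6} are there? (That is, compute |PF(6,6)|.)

16807

Count = (7−6)·7^(6−1) = 1·16807 = 16807 [KW]
E.g. (2,1,5,3,4,4) → sorted (1,2,3,4,4,5): b_i ≤ i ∀i, a PF.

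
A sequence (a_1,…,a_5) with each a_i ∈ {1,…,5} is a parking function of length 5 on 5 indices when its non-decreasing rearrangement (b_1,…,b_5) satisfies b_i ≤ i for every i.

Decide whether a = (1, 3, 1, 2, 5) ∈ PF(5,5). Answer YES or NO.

Order a: b = (1, 1, 2, 3, 5).
  b_1=1 ≤ 1
  b_2=1 ≤ 2
  b_3=2 ≤ 3
  b_4=3 ≤ 4
  b_5=5 ≤ 5
All bounds hold ⇒ YES

YES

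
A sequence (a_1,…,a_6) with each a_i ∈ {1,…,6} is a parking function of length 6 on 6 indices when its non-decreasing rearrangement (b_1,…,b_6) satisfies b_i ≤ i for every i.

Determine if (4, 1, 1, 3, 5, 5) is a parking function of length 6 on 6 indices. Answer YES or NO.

YES

Rearranged: b = (1, 1, 3, 4, 5, 5).
  b_1=1 ≤ 1
  b_2=1 ≤ 2
  b_3=3 ≤ 3
  b_4=4 ≤ 4
  b_5=5 ≤ 5
  b_6=5 ≤ 6
All bounds hold ⇒ YES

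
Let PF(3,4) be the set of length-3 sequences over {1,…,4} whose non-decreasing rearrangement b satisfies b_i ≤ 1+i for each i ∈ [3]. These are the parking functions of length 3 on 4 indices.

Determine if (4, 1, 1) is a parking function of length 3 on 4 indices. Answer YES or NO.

Sorted: b = (1, 1, 4).
  b_1=1 ≤ 2
  b_2=1 ≤ 3
  b_3=4 ≤ 4
All bounds hold ⇒ YES

YES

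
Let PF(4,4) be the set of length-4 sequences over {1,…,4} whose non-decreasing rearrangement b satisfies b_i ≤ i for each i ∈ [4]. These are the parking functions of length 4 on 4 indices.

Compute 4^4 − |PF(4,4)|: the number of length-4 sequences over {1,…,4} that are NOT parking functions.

|PF(4,4)| = (5−4)·5^(4−1) = 1·125 = 125 [KW]
One tuple (2,3,3,4) → sorted (2,3,3,4): b_1=2>1, not a PF.
4^4 − 125 = 256 − 125 = 131

131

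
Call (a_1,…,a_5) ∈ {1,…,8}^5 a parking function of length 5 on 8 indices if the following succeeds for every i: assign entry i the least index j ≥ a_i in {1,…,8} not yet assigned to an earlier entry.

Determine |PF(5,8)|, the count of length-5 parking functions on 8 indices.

Count = 4·9^4 = 4 · 6561 = 26244 [KW]
E.g. (3,4,3,6,2) → sorted (2,3,3,4,6): b_i ≤ 3+i ∀i, a PF.

26244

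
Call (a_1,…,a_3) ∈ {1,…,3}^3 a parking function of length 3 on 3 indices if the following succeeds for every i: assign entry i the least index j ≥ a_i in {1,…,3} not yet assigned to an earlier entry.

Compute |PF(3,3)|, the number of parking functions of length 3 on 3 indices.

16

Count = (3−3+1)·(3+1)^(3−1) = 1·16 = 16
Example (3,1,1) → sorted (1,1,3): b_i ≤ i ∀i, a PF.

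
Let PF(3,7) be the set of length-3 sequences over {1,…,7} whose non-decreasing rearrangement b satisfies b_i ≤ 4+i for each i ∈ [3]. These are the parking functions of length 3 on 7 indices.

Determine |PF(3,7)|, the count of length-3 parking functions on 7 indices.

320

#PF = (8−3)·8^(3−1) = 5·64 = 320 (Pollak)
Example (4,2,1) → sorted (1,2,4): b_i ≤ 4+i ∀i, a PF.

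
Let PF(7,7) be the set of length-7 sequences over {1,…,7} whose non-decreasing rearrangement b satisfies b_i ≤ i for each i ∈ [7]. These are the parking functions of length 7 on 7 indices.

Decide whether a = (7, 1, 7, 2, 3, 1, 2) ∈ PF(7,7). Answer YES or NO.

NO

Rearranged: b = (1, 1, 2, 2, 3, 7, 7).
  b_1=1 ≤ 1
  b_2=1 ≤ 2
  b_3=2 ≤ 3
  b_4=2 ≤ 4
  b_5=3 ≤ 5
  b_6=7 > 6
  fails at i=6 ⇒ NO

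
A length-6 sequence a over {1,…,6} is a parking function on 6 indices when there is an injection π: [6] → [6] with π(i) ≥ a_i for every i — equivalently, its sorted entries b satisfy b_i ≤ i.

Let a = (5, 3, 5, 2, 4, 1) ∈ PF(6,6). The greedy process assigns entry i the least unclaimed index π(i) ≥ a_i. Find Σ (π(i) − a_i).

1

Σπ = 21 ({1..6} each once); Σa = 5+3+5+2+4+1 = 20; disp = 21−20 = 1.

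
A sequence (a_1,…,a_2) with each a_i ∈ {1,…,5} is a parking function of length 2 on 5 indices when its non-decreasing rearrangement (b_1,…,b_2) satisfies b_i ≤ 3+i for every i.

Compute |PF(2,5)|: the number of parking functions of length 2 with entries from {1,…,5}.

Count = (5−2+1)·(5+1)^(2−1) = 4 · 6 = 24
One tuple (5,4) → sorted (4,5): b_i ≤ 3+i ∀i, a PF.

24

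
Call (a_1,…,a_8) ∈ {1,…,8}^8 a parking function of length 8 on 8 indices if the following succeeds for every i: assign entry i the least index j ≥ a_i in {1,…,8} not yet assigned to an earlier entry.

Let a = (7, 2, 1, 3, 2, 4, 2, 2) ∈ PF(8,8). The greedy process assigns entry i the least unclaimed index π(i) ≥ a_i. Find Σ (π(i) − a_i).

13

Σπ = 36 ({1..8} each once); Σa = 7+2+1+3+2+4+2+2 = 23; disp = 36−23 = 13.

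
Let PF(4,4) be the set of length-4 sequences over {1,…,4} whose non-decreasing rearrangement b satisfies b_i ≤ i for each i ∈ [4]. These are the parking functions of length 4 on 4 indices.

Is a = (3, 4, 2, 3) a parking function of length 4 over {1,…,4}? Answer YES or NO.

Rearranged: b = (2, 3, 3, 4).
  b_1=2 > 1
  fails at i=1 ⇒ NO

NO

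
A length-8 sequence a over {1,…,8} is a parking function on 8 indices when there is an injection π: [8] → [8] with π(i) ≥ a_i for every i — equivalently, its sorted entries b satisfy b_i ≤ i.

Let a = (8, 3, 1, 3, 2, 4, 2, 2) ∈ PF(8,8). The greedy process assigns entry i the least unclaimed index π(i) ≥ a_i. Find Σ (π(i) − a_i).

11

Σπ = 8·9/2 = 36 (π permutes [8]); Σa = 8+3+1+3+2+4+2+2 = 25; disp = 36−25 = 11.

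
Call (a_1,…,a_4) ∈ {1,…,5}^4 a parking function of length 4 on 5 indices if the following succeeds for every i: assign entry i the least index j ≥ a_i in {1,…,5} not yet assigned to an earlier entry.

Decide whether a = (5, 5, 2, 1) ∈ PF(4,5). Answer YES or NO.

NO

Order a: b = (1, 2, 5, 5).
  b_1=1 ≤ 2
  b_2=2 ≤ 3
  b_3=5 > 4
  fails at i=3 ⇒ NO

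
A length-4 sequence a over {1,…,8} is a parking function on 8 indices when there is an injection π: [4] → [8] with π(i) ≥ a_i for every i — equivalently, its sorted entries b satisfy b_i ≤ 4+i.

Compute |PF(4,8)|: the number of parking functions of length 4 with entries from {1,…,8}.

#PF = (8−4+1)·(8+1)^(4−1) = 5·729 = 3645
One tuple (4,2,3,3) → sorted (2,3,3,4): b_i ≤ 4+i ∀i, a PF.

3645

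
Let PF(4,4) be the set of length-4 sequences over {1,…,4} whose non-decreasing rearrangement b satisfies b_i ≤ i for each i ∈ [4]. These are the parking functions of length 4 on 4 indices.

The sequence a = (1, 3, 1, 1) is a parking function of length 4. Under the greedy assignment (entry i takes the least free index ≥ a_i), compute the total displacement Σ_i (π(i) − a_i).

4

Σπ = 10 ({1..4} each once); Σa = 1+3+1+1 = 6; disp = 10−6 = 4.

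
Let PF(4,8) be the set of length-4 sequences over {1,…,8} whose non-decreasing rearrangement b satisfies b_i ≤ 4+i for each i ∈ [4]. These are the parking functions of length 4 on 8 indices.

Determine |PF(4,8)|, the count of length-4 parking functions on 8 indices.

3645

#PF = (9−4)·9^(4−1) = 5 · 729 = 3645 (Pollak)
Check (7,7,3,3) → sorted (3,3,7,7): b_i ≤ 4+i ∀i, a PF.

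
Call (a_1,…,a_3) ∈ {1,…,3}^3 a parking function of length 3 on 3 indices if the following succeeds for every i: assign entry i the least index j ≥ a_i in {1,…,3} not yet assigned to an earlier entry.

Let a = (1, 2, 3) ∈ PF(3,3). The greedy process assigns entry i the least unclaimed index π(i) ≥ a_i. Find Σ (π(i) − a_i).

0

Σπ(i) = 1+…+3 = 6; Σa = 1+2+3 = 6; disp = 6−6 = 0.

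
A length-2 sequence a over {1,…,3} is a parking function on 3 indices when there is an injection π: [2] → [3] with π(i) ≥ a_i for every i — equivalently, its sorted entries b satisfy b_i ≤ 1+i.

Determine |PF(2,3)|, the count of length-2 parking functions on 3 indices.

#PF = (3−2+1)·(3+1)^(2−1) = 2×4 = 8 (Pollak)
Check (1,1) → sorted (1,1): b_i ≤ 1+i ∀i, a PF.

8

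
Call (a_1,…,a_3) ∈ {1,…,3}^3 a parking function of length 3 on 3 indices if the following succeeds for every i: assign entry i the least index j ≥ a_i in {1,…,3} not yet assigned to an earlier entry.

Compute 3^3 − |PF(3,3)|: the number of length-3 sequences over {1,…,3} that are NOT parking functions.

#PF = (3−3+1)·(3+1)^(3−1) = 1×16 = 16 (Konheim–Weiss)
Check (3,2,2) → sorted (2,2,3): b_1=2>1, not a PF.
Total 27; non-PF = 27−16 = 11

11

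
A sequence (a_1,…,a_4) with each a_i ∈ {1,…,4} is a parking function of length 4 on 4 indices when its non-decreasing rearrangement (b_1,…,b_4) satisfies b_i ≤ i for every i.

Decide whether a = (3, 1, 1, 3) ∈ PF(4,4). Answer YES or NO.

Order a: b = (1, 1, 3, 3).
  b_1=1 ≤ 1
  b_2=1 ≤ 2
  b_3=3 ≤ 3
  b_4=3 ≤ 4
All bounds hold ⇒ YES

YES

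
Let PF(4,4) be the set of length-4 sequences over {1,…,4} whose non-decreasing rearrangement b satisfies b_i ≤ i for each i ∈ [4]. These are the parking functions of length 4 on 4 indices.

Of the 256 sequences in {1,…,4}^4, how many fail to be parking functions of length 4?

#PF = 1·5^3 = 1×125 = 125 [KW]
One tuple (4,4,3,3) → sorted (3,3,4,4): b_1=3>1, not a PF.
Total 256; non-PF = 256−125 = 131

131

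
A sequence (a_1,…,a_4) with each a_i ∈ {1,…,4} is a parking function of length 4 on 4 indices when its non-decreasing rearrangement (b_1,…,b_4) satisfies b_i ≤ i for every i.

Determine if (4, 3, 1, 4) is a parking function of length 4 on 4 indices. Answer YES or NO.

NO

Sorted: b = (1, 3, 4, 4).
  b_1=1 ≤ 1
  b_2=3 > 2
  fails at i=2 ⇒ NO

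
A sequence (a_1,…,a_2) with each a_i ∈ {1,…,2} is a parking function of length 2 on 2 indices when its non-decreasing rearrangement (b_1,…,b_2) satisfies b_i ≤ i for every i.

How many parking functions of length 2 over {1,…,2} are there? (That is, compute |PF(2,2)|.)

3

#PF = (2−2+1)·(2+1)^(2−1) = 1×3 = 3 (Pollak)
Check (1,1) → sorted (1,1): b_i ≤ i ∀i, a PF.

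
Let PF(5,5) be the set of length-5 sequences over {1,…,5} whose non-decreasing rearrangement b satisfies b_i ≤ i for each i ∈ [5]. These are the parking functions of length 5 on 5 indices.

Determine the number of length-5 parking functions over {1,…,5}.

|PF| = 1·6^4 = 1×1296 = 1296
One tuple (2,2,1,1,2) → sorted (1,1,2,2,2): b_i ≤ i ∀i, a PF.

1296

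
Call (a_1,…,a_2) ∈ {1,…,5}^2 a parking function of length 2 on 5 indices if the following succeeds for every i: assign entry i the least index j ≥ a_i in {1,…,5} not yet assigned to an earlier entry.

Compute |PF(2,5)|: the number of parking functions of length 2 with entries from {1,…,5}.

#PF = (6−2)·6^(2−1) = 4×6 = 24
Example (1,2) → sorted (1,2): b_i ≤ 3+i ∀i, a PF.

24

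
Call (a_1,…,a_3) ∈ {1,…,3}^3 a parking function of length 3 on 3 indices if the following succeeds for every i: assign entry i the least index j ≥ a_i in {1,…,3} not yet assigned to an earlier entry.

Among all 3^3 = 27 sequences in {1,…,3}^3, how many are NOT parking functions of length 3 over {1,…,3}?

11

|PF(3,3)| = (4−3)·4^(3−1) = 1×16 = 16 (Konheim–Weiss)
One tuple (2,2,2) → sorted (2,2,2): b_1=2>1, not a PF.
So 27 − 16 = 11 fail.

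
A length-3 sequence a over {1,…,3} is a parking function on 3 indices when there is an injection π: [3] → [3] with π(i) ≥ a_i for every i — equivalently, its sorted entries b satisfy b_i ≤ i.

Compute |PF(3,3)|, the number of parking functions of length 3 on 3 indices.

16

#PF = (4−3)·4^(3−1) = 1 · 16 = 16
Example (2,3,1) → sorted (1,2,3): b_i ≤ i ∀i, a PF.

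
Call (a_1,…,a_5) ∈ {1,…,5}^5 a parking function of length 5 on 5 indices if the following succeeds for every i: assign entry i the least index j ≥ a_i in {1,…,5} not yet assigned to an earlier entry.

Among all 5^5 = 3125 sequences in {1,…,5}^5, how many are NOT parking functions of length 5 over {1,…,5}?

Count = (6−5)·6^(5−1) = 1×1296 = 1296 [KW]
Check (5,2,5,5,1) → sorted (1,2,5,5,5): b_3=5>3, not a PF.
Total 3125; non-PF = 3125−1296 = 1829

1829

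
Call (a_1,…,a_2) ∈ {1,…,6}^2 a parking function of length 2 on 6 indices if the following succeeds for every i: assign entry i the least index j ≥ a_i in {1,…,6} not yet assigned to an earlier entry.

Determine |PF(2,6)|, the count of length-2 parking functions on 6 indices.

35

Count = (6−2+1)·(6+1)^(2−1) = 5×7 = 35 (Pollak)
Check (2,5) → sorted (2,5): b_i ≤ 4+i ∀i, a PF.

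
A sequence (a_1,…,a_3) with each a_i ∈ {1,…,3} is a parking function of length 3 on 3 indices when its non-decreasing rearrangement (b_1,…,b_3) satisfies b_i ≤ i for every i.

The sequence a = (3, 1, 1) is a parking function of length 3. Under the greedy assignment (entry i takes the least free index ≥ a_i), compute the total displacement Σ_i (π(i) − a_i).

Σπ(i) = 1+…+3 = 6; Σa = 3+1+1 = 5; disp = 6−5 = 1.

1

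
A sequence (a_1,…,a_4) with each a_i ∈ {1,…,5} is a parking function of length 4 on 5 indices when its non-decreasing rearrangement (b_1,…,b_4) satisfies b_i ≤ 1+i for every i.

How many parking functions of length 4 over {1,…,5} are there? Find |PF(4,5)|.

Count = 2·6^3 = 2×216 = 432
E.g. (3,5,3,1) → sorted (1,3,3,5): b_i ≤ 1+i ∀i, a PF.

432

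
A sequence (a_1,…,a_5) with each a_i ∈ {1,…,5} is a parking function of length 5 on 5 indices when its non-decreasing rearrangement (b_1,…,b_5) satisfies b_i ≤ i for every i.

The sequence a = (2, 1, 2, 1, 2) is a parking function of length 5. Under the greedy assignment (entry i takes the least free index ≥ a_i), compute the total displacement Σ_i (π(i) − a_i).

7

Σπ(i) = 1+…+5 = 15; Σa = 2+1+2+1+2 = 8; disp = 15−8 = 7.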